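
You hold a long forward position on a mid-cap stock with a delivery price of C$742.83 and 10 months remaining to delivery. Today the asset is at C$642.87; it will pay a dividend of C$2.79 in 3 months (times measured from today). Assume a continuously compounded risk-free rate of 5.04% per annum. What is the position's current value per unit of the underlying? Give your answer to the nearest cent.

PV(remaining dividends) I = 2.79·e^(−0.0504·3/12) = 2.7551
Current forward F = (S − I)·e^(rT) = (642.87 − 2.7551)·e^(0.0504·10/12) = 640.1149 × 1.042894 = 667.5720
Value (long) = (F − K)·e^(−rT) = (667.5720 − 742.83) × 0.958870 = -72.1626
Value = -C$72.16

-C$72.16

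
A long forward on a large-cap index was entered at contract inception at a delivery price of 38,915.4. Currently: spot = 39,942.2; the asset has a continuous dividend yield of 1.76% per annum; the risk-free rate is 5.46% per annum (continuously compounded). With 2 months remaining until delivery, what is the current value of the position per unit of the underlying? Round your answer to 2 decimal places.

1262.33

Current fair forward for the remaining 2 months: F = S·e^((r − q)·T), (r − q) = 0.0546 − 0.0176 = 0.0370
F = 39942.2 · e^(0.0370 × 2/12) = 39942.2 × 1.00618572 = 40189.2713
Value of long forward = (F − K)·e^(−rT) = (40189.2713 − 38915.4) · e^(−0.0546·2/12)
= 1273.8713 × 0.99094128 = 1262.33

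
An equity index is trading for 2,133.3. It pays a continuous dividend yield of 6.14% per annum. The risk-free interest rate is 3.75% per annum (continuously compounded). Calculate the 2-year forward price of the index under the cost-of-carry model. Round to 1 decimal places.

2,033.7

F = S·e^((r − q)T) = 2133.3 · e^((0.0375 − 0.0614) × 2)
= 2133.3 · e^-0.047800 = 2133.3 × 0.953324
F = 2,033.7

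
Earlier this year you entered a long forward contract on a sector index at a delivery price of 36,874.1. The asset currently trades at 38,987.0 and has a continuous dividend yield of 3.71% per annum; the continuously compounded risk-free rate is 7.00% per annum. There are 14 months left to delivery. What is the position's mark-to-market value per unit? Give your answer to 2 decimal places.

Current fair forward for the remaining 14 months: F = S·e^((r − q)·T), (r − q) = 0.0700 − 0.0371 = 0.0329
F = 38987.0 · e^(0.0329 × 14/12) = 38987.0 × 1.03912949 = 40512.5414
Value of long forward = (F − K)·e^(−rT) = (40512.5414 − 36874.1) · e^(−0.0700·14/12)
= 3638.4414 × 0.92157910 = 3353.11

3353.11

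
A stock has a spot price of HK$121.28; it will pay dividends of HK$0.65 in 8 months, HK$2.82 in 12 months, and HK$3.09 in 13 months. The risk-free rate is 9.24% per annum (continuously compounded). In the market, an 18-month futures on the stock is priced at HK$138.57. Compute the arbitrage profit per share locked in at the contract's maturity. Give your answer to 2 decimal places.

PV(dividends) I = 0.65·e^(−0.0924·8/12) + 2.82·e^(−0.0924·12/12) + 3.09·e^(−0.0924·13/12) = 5.9779
Fair futures F* = (S − I)·e^(rT) = (121.28 − 5.9779)·e^0.138600 = 115.3021 × 1.148665 = 132.4435
Market HK$138.57 > fair 132.4435: forward overpriced → cash-and-carry (borrow at r, buy the stock and collect the dividends, short the forward).
Profit at T = |F_mkt − F*| = |138.57 − 132.4435| = HK$6.13 per share

HK$6.13 per share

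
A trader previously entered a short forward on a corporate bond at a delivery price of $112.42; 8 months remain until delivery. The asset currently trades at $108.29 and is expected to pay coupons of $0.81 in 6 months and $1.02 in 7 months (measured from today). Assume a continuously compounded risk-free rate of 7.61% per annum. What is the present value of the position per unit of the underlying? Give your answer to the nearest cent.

PV(remaining coupons) I = 0.81·e^(−0.0761·6/12) + 1.02·e^(−0.0761·7/12) = 1.7555
Current forward F = (S − I)·e^(rT) = (108.29 − 1.7555)·e^(0.0761·8/12) = 106.5345 × 1.052042 = 112.0788
Value (long) = (F − K)·e^(−rT) = (112.0788 − 112.42) × 0.950532 = -0.3243
Short position value = −(long value) = $0.32

$0.32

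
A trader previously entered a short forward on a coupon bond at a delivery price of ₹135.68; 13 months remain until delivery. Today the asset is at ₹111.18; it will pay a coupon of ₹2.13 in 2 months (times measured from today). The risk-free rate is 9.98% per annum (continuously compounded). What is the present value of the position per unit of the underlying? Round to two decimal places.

₹12.69

PV(remaining coupons) I = 2.13·e^(−0.0998·2/12) = 2.0949
Current forward F = (S − I)·e^(rT) = (111.18 − 2.0949)·e^(0.0998·13/12) = 109.0851 × 1.114178 = 121.5402
Value (long) = (F − K)·e^(−rT) = (121.5402 − 135.68) × 0.897523 = -12.6908
Short position value = −(long value) = ₹12.69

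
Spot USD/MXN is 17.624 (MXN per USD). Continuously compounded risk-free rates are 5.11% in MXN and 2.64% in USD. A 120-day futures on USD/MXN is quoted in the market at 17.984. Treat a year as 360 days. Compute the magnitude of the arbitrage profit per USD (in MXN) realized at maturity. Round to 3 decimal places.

0.214 per USD (in MXN)

Fair futures: F* = S·e^(carry·T), with carry = (r_MXN − r_USD) = 0.0511 − 0.0264 = 0.0247
F* = 17.624 · e^(0.0247 × 120/360) = 17.624 · e^0.008233 = 17.624 × 1.008267 = 17.7697
Market 17.984 > fair 17.7697: forward overpriced → cash-and-carry (buy spot, short the forward).
At maturity, profit = |F_mkt − F*| = |17.984 − 17.7697| = 0.214 per USD (in MXN)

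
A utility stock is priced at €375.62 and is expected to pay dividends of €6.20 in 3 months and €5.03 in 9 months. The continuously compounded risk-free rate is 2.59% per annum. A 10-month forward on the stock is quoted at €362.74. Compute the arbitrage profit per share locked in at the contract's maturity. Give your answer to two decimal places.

PV(dividends) I = 6.20·e^(−0.0259·3/12) + 5.03·e^(−0.0259·9/12) = 11.0932
Fair forward F* = (S − I)·e^(rT) = (375.62 − 11.0932)·e^0.021583 = 364.5268 × 1.021818 = 372.4800
Market €362.74 < fair 372.4800: forward underpriced → reverse cash-and-carry (short the stock, invest proceeds at r, pay the dividends, go long the forward).
Profit at T = |F_mkt − F*| = |362.74 − 372.4800| = €9.74 per share

€9.74 per share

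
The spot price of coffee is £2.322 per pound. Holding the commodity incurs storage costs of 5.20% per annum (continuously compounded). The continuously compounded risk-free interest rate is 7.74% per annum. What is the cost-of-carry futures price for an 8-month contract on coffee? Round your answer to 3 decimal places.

Net carry = r + u − y = 0.0774 + 0.0520 − 0.0000 = 0.1294
F = S·e^((r+u−y)T) = 2.322 · e^(0.1294 × 8/12) = 2.322 · e^0.086267
= 2.322 × 1.090097 = £2.531 per pound

£2.531 per pound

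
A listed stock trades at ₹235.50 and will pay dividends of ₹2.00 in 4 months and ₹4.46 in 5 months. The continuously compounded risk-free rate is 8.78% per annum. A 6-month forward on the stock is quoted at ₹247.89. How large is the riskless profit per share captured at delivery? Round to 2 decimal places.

PV(dividends) I = 2.00·e^(−0.0878·4/12) + 4.46·e^(−0.0878·5/12) = 6.2421
Fair forward F* = (S − I)·e^(rT) = (235.50 − 6.2421)·e^0.043900 = 229.2579 × 1.044878 = 239.5465
Market ₹247.89 > fair 239.5465: forward overpriced → cash-and-carry (borrow at r, buy the stock and collect the dividends, short the forward).
Profit at T = |F_mkt − F*| = |247.89 − 239.5465| = ₹8.34 per share

₹8.34 per share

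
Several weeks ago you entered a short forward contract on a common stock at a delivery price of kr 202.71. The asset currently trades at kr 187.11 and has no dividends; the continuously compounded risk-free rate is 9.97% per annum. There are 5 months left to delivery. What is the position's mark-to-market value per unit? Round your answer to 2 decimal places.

Current fair forward for the remaining 5 months: F = S·e^(r·T), r = 0.0997
F = 187.11 · e^(0.0997 × 5/12) = 187.11 × 1.042417 = 195.0466
Value of long forward = (F − K)·e^(−rT) = (195.0466 − 202.71) · e^(−0.0997·5/12)
= -7.6634 × 0.959309 = -7.35
Short position value = −(long value) = kr 7.35

kr 7.35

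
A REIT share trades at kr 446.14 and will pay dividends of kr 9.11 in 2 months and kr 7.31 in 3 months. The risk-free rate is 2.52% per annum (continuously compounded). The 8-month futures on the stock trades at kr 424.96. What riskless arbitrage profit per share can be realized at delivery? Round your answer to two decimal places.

kr 12.13 per share

PV(dividends) I = 9.11·e^(−0.0252·2/12) + 7.31·e^(−0.0252·3/12) = 16.3359
Fair futures F* = (S − I)·e^(rT) = (446.14 − 16.3359)·e^0.016800 = 429.8041 × 1.016942 = 437.0858
Market kr 424.96 < fair 437.0858: forward underpriced → reverse cash-and-carry (short the stock, invest proceeds at r, pay the dividends, go long the forward).
Profit at T = |F_mkt − F*| = |424.96 − 437.0858| = kr 12.13 per share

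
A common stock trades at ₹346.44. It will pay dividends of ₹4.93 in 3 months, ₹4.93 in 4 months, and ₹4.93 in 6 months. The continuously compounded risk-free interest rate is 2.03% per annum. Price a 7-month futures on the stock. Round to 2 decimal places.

PV(dividends) I = 4.93·e^(−0.0203·3/12) + 4.93·e^(−0.0203·4/12) + 4.93·e^(−0.0203·6/12)
I = 4.9050 + 4.8968 + 4.8802 = 14.6820
F = (S − I)·e^(rT) = (346.44 − 14.6820) · e^(0.0203·7/12)
= 331.7580 · e^0.011842 = 331.7580 × 1.011912 = ₹335.71

₹335.71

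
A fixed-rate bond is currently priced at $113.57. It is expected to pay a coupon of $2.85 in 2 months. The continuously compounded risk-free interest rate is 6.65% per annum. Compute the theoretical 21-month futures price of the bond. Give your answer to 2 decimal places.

PV(coupons) I = 2.85·e^(−0.0665·2/12)
I = 2.8186
F = (S − I)·e^(rT) = (113.57 − 2.8186) · e^(0.0665·21/12)
= 110.7514 · e^0.116375 = 110.7514 × 1.123417 = $124.42

$124.42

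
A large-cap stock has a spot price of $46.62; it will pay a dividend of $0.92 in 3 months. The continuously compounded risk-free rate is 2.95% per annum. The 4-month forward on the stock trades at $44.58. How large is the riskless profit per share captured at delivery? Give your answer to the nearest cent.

PV(dividends) I = 0.92·e^(−0.0295·3/12) = 0.9132
Fair forward F* = (S − I)·e^(rT) = (46.62 − 0.9132)·e^0.009833 = 45.7068 × 1.009882 = 46.1585
Market $44.58 < fair 46.1585: forward underpriced → reverse cash-and-carry (short the stock, invest proceeds at r, pay the dividends, go long the forward).
Profit at T = |F_mkt − F*| = |44.58 − 46.1585| = $1.58 per share

$1.58 per share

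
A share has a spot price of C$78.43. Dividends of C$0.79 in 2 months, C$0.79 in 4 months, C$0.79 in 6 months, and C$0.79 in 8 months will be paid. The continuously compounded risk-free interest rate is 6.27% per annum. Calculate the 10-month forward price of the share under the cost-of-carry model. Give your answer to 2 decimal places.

C$79.39

PV(dividends) I = 0.79·e^(−0.0627·2/12) + 0.79·e^(−0.0627·4/12) + 0.79·e^(−0.0627·6/12) + 0.79·e^(−0.0627·8/12)
I = 0.7818 + 0.7737 + 0.7656 + 0.7577 = 3.0788
F = (S − I)·e^(rT) = (78.43 − 3.0788) · e^(0.0627·10/12)
= 75.3512 · e^0.052250 = 75.3512 × 1.053639 = C$79.39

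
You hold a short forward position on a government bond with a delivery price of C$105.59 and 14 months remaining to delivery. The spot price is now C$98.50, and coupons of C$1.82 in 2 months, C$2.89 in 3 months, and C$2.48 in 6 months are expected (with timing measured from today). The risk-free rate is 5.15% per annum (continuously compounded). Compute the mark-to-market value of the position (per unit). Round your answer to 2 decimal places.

C$8.01

PV(remaining coupons) I = 1.82·e^(−0.0515·2/12) + 2.89·e^(−0.0515·3/12) + 2.48·e^(−0.0515·6/12) = 7.0744
Current forward F = (S − I)·e^(rT) = (98.50 − 7.0744)·e^(0.0515·14/12) = 91.4256 × 1.061925 = 97.0871
Value (long) = (F − K)·e^(−rT) = (97.0871 − 105.59) × 0.941686 = -8.0071
Short position value = −(long value) = C$8.01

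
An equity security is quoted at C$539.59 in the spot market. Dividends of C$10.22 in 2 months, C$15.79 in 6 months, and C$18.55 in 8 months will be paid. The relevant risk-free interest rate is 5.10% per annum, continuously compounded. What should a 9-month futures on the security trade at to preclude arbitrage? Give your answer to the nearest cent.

C$515.48

PV(dividends) I = 10.22·e^(−0.0510·2/12) + 15.79·e^(−0.0510·6/12) + 18.55·e^(−0.0510·8/12)
I = 10.1335 + 15.3924 + 17.9299 = 43.4558
F = (S − I)·e^(rT) = (539.59 − 43.4558) · e^(0.0510·9/12)
= 496.1342 · e^0.038250 = 496.1342 × 1.038991 = C$515.48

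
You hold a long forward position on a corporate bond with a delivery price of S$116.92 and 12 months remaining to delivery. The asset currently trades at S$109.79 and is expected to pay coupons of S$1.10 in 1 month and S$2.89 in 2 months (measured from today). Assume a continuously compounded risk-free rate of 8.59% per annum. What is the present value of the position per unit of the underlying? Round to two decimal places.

PV(remaining coupons) I = 1.10·e^(−0.0859·1/12) + 2.89·e^(−0.0859·2/12) = 3.9411
Current forward F = (S − I)·e^(rT) = (109.79 − 3.9411)·e^(0.0859·12/12) = 105.8489 × 1.089697 = 115.3432
Value (long) = (F − K)·e^(−rT) = (115.3432 − 116.92) × 0.917686 = -1.4470
Value = -S$1.45

-S$1.45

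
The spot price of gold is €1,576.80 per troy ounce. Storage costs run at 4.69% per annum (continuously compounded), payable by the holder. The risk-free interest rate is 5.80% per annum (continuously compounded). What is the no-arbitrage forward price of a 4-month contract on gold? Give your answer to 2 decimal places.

€1,632.91 per troy ounce

Net carry = r + u − y = 0.0580 + 0.0469 − 0.0000 = 0.1049
F = S·e^((r+u−y)T) = 1576.80 · e^(0.1049 × 4/12) = 1576.80 · e^0.03496667
= 1576.80 × 1.03558519 = €1,632.91 per troy ounce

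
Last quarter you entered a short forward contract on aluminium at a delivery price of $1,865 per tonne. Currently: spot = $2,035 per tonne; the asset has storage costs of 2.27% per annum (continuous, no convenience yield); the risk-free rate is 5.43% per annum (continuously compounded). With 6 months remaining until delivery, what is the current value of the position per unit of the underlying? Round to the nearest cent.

-$243.18 per tonne

Current fair forward for the remaining 6 months: F = S·e^((r + u)·T), (r + u) = 0.0543 + 0.0227 = 0.0770
F = 2035 · e^(0.0770 × 6/12) = 2035 × 1.03925073 = 2114.8752
Value of long forward = (F − K)·e^(−rT) = (2114.8752 − 1865) · e^(−0.0543·6/12)
= 249.8752 × 0.97321525 = 243.18
Short position value = −(long value) = -$243.18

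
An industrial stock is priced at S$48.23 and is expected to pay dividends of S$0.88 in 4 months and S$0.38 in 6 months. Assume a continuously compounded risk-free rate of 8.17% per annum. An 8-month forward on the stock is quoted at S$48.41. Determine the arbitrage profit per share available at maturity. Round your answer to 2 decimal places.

S$1.23 per share

PV(dividends) I = 0.88·e^(−0.0817·4/12) + 0.38·e^(−0.0817·6/12) = 1.2211
Fair forward F* = (S − I)·e^(rT) = (48.23 − 1.2211)·e^0.054467 = 47.0089 × 1.055978 = 49.6404
Market S$48.41 < fair 49.6404: forward underpriced → reverse cash-and-carry (short the stock, invest proceeds at r, pay the dividends, go long the forward).
Profit at T = |F_mkt − F*| = |48.41 − 49.6404| = S$1.23 per share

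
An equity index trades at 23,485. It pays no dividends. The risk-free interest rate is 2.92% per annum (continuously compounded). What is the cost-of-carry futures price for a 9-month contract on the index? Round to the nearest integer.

24,005

F = S·e^(rT) = 23485 · e^(0.0292 × 9/12)
= 23485 · e^0.021900 = 23485 × 1.022142
F = 24,005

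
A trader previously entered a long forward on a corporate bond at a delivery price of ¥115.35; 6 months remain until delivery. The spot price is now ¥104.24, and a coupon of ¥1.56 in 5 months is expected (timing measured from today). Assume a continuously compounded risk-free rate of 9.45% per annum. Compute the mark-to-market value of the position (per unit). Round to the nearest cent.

-¥7.29

PV(remaining coupons) I = 1.56·e^(−0.0945·5/12) = 1.4998
Current forward F = (S − I)·e^(rT) = (104.24 − 1.4998)·e^(0.0945·6/12) = 102.7402 × 1.048384 = 107.7112
Value (long) = (F − K)·e^(−rT) = (107.7112 − 115.35) × 0.953849 = -7.2863
Value = -¥7.29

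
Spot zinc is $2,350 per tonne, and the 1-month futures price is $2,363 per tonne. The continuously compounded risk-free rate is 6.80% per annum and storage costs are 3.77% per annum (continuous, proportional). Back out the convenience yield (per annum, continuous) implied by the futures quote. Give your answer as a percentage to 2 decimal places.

3.95%

F = S·e^((r+u−y)T) ⇒ (r+u−y) = ln(F/S)/T
ln(2363/2350) = 0.005517; /T ⇒ 0.066204
y = r + u − ln(F/S)/T = 0.0680 + 0.0377 − 0.066204 = 0.039496
y = 3.95%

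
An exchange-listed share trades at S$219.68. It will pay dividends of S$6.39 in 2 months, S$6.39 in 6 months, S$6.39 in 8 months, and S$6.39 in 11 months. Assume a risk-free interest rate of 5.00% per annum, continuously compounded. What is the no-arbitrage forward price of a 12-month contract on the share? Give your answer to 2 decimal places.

S$204.82

PV(dividends) I = 6.39·e^(−0.0500·2/12) + 6.39·e^(−0.0500·6/12) + 6.39·e^(−0.0500·8/12) + 6.39·e^(−0.0500·11/12)
I = 6.3370 + 6.2322 + 6.1805 + 6.1037 = 24.8534
F = (S − I)·e^(rT) = (219.68 − 24.8534) · e^(0.0500·12/12)
= 194.8266 · e^0.050000 = 194.8266 × 1.051271 = S$204.82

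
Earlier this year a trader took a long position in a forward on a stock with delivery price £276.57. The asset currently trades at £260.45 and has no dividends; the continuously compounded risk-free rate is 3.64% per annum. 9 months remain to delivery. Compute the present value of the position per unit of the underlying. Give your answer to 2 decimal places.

Current fair forward for the remaining 9 months: F = S·e^(r·T), r = 0.0364
F = 260.45 · e^(0.0364 × 9/12) = 260.45 × 1.027676 = 267.6582
Value of long forward = (F − K)·e^(−rT) = (267.6582 − 276.57) · e^(−0.0364·9/12)
= -8.9118 × 0.973069 = -8.67

-£8.67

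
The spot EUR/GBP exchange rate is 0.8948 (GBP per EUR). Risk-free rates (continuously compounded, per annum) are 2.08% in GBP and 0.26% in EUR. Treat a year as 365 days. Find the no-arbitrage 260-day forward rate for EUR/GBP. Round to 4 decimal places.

0.9065

F = S·e^((r_GBP − r_EUR)T) = 0.8948 · e^((0.0208 − 0.0026) × 260/365)
= 0.8948 · e^0.012964 = 0.8948 × 1.013048
F = 0.9065 GBP per EUR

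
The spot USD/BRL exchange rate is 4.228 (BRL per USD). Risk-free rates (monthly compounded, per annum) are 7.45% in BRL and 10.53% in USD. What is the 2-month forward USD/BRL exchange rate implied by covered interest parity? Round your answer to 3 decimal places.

By covered interest parity, F = S · (1+r_BRL/12)^(12T) / (1+r_USD/12)^(12T)
= 4.228 × 1.012455 / 1.017627 = 4.228 × 0.994918
F = 4.207 BRL per USD

4.207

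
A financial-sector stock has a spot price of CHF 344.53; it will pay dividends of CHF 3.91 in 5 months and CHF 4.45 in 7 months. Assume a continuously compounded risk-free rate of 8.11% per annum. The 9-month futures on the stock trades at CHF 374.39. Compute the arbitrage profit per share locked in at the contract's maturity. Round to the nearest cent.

CHF 16.78 per share

PV(dividends) I = 3.91·e^(−0.0811·5/12) + 4.45·e^(−0.0811·7/12) = 8.0245
Fair futures F* = (S − I)·e^(rT) = (344.53 − 8.0245)·e^0.060825 = 336.5055 × 1.062713 = 357.6088
Market CHF 374.39 > fair 357.6088: forward overpriced → cash-and-carry (borrow at r, buy the stock and collect the dividends, short the forward).
Profit at T = |F_mkt − F*| = |374.39 − 357.6088| = CHF 16.78 per share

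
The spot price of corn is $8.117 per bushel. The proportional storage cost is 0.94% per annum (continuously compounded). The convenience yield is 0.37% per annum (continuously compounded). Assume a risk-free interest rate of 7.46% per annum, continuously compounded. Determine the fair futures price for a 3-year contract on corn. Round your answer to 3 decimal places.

$10.328 per bushel

Net carry = r + u − y = 0.0746 + 0.0094 − 0.0037 = 0.0803
F = S·e^((r+u−y)T) = 8.117 · e^(0.0803 × 3) = 8.117 · e^0.240900
= 8.117 × 1.272394 = $10.328 per bushel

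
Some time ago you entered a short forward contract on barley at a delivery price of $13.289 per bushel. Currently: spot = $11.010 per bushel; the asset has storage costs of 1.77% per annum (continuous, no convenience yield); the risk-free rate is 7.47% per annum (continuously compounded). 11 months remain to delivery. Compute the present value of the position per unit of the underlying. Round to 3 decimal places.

Current fair forward for the remaining 11 months: F = S·e^((r + u)·T), (r + u) = 0.0747 + 0.0177 = 0.0924
F = 11.010 · e^(0.0924 × 11/12) = 11.010 × 1.088391 = 11.9832
Value of long forward = (F − K)·e^(−rT) = (11.9832 − 13.289) · e^(−0.0747·11/12)
= -1.3058 × 0.933817 = -1.219
Short position value = −(long value) = $1.219

$1.219 per bushel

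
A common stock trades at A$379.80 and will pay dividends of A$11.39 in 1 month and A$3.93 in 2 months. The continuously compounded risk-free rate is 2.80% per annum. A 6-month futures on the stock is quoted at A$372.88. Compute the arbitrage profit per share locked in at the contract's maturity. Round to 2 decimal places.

PV(dividends) I = 11.39·e^(−0.0280·1/12) + 3.93·e^(−0.0280·2/12) = 15.2752
Fair futures F* = (S − I)·e^(rT) = (379.80 − 15.2752)·e^0.014000 = 364.5248 × 1.014098 = 369.6639
Market A$372.88 > fair 369.6639: forward overpriced → cash-and-carry (borrow at r, buy the stock and collect the dividends, short the forward).
Profit at T = |F_mkt − F*| = |372.88 − 369.6639| = A$3.22 per share

A$3.22 per share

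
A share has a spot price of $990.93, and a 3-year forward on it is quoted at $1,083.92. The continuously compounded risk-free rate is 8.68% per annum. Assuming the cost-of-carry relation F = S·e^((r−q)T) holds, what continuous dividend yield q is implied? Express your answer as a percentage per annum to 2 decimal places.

5.69%

From F = S·e^((r−q)T): (r − q) = ln(F/S)/T
ln(1083.92/990.93) = ln(1.093841) = 0.089695
(r − q) = 0.089695 / (3) = 0.029898
q = r − ln(F/S)/T = 0.0868 − 0.029898 = 0.056902
q = 5.69%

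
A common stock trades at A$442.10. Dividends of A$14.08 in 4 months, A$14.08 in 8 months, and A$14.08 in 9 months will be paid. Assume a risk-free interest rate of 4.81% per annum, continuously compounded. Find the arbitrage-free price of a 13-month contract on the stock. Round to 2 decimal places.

PV(dividends) I = 14.08·e^(−0.0481·4/12) + 14.08·e^(−0.0481·8/12) + 14.08·e^(−0.0481·9/12)
I = 13.8561 + 13.6357 + 13.5811 = 41.0729
F = (S − I)·e^(rT) = (442.10 − 41.0729) · e^(0.0481·13/12)
= 401.0271 · e^0.052108 = 401.0271 × 1.053490 = A$422.48

A$422.48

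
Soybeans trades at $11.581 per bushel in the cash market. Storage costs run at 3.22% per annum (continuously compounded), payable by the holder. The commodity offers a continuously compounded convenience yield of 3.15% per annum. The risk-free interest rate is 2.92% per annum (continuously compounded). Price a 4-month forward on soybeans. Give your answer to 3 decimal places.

Net carry = r + u − y = 0.0292 + 0.0322 − 0.0315 = 0.0299
F = S·e^((r+u−y)T) = 11.581 · e^(0.0299 × 4/12) = 11.581 · e^0.009967
= 11.581 × 1.010017 = $11.697 per bushel

$11.697 per bushel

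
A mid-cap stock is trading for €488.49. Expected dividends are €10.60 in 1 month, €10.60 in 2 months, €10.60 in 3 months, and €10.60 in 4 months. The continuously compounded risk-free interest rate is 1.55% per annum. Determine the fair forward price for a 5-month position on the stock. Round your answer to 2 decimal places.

PV(dividends) I = 10.60·e^(−0.0155·1/12) + 10.60·e^(−0.0155·2/12) + 10.60·e^(−0.0155·3/12) + 10.60·e^(−0.0155·4/12)
I = 10.5863 + 10.5727 + 10.5590 + 10.5454 = 42.2634
F = (S − I)·e^(rT) = (488.49 − 42.2634) · e^(0.0155·5/12)
= 446.2266 · e^0.006458 = 446.2266 × 1.006479 = €449.12

€449.12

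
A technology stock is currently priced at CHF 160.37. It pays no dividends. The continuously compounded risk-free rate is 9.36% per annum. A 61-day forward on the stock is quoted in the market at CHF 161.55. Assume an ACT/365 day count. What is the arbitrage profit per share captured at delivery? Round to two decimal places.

Fair forward: F* = S·e^(carry·T), with carry = r = 0.0936
F* = 160.37 · e^(0.0936 × 61/365) = 160.37 · e^0.015643 = 160.37 × 1.015766 = CHF 162.8984
Market CHF 161.55 < fair CHF 162.8984: forward underpriced → reverse cash-and-carry (short spot, go long the forward).
At maturity, profit = |F_mkt − F*| = |161.55 − 162.8984| = CHF 1.35 per share

CHF 1.35 per share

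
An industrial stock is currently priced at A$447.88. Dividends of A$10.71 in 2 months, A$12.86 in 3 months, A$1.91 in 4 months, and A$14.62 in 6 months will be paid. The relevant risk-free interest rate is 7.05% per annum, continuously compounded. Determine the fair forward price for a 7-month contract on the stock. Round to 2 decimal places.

PV(dividends) I = 10.71·e^(−0.0705·2/12) + 12.86·e^(−0.0705·3/12) + 1.91·e^(−0.0705·4/12) + 14.62·e^(−0.0705·6/12)
I = 10.5849 + 12.6353 + 1.8656 + 14.1136 = 39.1994
F = (S − I)·e^(rT) = (447.88 − 39.1994) · e^(0.0705·7/12)
= 408.6806 · e^0.041125 = 408.6806 × 1.041982 = A$425.84

A$425.84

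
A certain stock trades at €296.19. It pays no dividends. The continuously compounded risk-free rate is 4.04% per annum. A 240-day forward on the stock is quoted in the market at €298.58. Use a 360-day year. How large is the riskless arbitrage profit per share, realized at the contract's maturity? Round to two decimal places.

Fair forward: F* = S·e^(carry·T), with carry = r = 0.0404
F* = 296.19 · e^(0.0404 × 240/360) = 296.19 · e^0.026933 = 296.19 × 1.027299 = €304.2757
Market €298.58 < fair €304.2757: forward underpriced → reverse cash-and-carry (short spot, go long the forward).
At maturity, profit = |F_mkt − F*| = |298.58 − 304.2757| = €5.70 per share

€5.70 per share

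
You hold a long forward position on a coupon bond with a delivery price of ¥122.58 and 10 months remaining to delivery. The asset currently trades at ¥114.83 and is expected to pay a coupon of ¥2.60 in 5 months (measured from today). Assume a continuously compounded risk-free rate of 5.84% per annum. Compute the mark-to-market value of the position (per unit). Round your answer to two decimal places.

PV(remaining coupons) I = 2.60·e^(−0.0584·5/12) = 2.5375
Current forward F = (S − I)·e^(rT) = (114.83 − 2.5375)·e^(0.0584·10/12) = 112.2925 × 1.049870 = 117.8925
Value (long) = (F − K)·e^(−rT) = (117.8925 − 122.58) × 0.952499 = -4.4648
Value = -¥4.46

-¥4.46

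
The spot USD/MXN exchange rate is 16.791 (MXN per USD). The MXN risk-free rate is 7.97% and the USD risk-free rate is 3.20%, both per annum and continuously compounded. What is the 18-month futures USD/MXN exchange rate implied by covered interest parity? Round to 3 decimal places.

F = S·e^((r_MXN − r_USD)T) = 16.791 · e^((0.0797 − 0.0320) × 18/12)
= 16.791 · e^0.071550 = 16.791 × 1.074172
F = 18.036 MXN per USD

18.036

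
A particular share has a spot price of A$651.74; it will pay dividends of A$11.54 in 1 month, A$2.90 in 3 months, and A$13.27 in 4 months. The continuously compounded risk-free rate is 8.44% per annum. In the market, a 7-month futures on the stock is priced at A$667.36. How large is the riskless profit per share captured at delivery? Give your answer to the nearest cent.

PV(dividends) I = 11.54·e^(−0.0844·1/12) + 2.90·e^(−0.0844·3/12) + 13.27·e^(−0.0844·4/12) = 27.2004
Fair futures F* = (S − I)·e^(rT) = (651.74 − 27.2004)·e^0.049233 = 624.5396 × 1.050465 = 656.0570
Market A$667.36 > fair 656.0570: forward overpriced → cash-and-carry (borrow at r, buy the stock and collect the dividends, short the forward).
Profit at T = |F_mkt − F*| = |667.36 − 656.0570| = A$11.30 per share

A$11.30 per share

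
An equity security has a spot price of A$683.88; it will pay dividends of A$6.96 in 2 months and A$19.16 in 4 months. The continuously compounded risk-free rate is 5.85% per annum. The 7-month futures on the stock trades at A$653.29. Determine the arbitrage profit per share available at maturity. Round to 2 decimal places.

A$27.76 per share

PV(dividends) I = 6.96·e^(−0.0585·2/12) + 19.16·e^(−0.0585·4/12) = 25.6825
Fair futures F* = (S − I)·e^(rT) = (683.88 − 25.6825)·e^0.034125 = 658.1975 × 1.034714 = 681.0462
Market A$653.29 < fair 681.0462: forward underpriced → reverse cash-and-carry (short the stock, invest proceeds at r, pay the dividends, go long the forward).
Profit at T = |F_mkt − F*| = |653.29 − 681.0462| = A$27.76 per share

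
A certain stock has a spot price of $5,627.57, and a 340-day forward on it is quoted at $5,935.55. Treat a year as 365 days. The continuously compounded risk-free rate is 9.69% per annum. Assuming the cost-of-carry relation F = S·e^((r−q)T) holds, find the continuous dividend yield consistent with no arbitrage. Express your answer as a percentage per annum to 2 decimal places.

3.97%

From F = S·e^((r−q)T): (r − q) = ln(F/S)/T
ln(5935.55/5627.57) = ln(1.054727) = 0.053282
(r − q) = 0.053282 / (340/365) = 0.057200
q = r − ln(F/S)/T = 0.0969 − 0.057200 = 0.039700
q = 3.97%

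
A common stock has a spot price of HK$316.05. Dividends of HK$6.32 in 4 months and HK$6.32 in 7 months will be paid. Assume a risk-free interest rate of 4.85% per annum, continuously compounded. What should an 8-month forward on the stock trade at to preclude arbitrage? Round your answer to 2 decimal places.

HK$313.67

PV(dividends) I = 6.32·e^(−0.0485·4/12) + 6.32·e^(−0.0485·7/12)
I = 6.2186 + 6.1437 = 12.3623
F = (S − I)·e^(rT) = (316.05 − 12.3623) · e^(0.0485·8/12)
= 303.6877 · e^0.032333 = 303.6877 × 1.032861 = HK$313.67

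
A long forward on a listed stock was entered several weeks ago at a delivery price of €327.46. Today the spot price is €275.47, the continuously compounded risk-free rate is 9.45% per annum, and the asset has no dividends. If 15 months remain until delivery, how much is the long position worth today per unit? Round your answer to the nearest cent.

-€15.51

Current fair forward for the remaining 15 months: F = S·e^(r·T), r = 0.0945
F = 275.47 · e^(0.0945 × 15/12) = 275.47 × 1.125385 = 310.0098
Value of long forward = (F − K)·e^(−rT) = (310.0098 − 327.46) · e^(−0.0945·15/12)
= -17.4502 × 0.888585 = -15.51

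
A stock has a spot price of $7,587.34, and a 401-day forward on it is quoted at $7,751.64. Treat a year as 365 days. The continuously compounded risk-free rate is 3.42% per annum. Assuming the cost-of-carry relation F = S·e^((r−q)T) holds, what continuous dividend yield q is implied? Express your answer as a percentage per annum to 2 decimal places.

1.47%

From F = S·e^((r−q)T): (r − q) = ln(F/S)/T
ln(7751.64/7587.34) = ln(1.021654) = 0.021423
(r − q) = 0.021423 / (401/365) = 0.019500
q = r − ln(F/S)/T = 0.0342 − 0.019500 = 0.014700
q = 1.47%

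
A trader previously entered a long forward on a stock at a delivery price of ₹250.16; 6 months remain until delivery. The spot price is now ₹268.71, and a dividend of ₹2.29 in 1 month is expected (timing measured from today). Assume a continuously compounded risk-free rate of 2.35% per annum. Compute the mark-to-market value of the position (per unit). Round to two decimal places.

₹19.19

PV(remaining dividends) I = 2.29·e^(−0.0235·1/12) = 2.2855
Current forward F = (S − I)·e^(rT) = (268.71 − 2.2855)·e^(0.0235·6/12) = 266.4245 × 1.011819 = 269.5734
Value (long) = (F − K)·e^(−rT) = (269.5734 − 250.16) × 0.988319 = 19.1866
Value = ₹19.19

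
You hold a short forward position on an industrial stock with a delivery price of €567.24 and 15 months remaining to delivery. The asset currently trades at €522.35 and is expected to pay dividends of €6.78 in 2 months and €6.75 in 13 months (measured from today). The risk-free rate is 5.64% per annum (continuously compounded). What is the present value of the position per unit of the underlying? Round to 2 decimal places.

PV(remaining dividends) I = 6.78·e^(−0.0564·2/12) + 6.75·e^(−0.0564·13/12) = 13.0665
Current forward F = (S − I)·e^(rT) = (522.35 − 13.0665)·e^(0.0564·15/12) = 509.2835 × 1.073045 = 546.4841
Value (long) = (F − K)·e^(−rT) = (546.4841 − 567.24) × 0.931928 = -19.3430
Short position value = −(long value) = €19.34

€19.34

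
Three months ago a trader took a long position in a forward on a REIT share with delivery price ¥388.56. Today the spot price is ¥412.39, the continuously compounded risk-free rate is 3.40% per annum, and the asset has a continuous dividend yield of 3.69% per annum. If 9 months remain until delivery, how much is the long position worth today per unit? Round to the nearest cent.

Current fair forward for the remaining 9 months: F = S·e^((r − q)·T), (r − q) = 0.0340 − 0.0369 = -0.0029
F = 412.39 · e^(-0.0029 × 9/12) = 412.39 × 0.997827 = 411.4939
Value of long forward = (F − K)·e^(−rT) = (411.4939 − 388.56) · e^(−0.0340·9/12)
= 22.9339 × 0.974822 = 22.36

¥22.36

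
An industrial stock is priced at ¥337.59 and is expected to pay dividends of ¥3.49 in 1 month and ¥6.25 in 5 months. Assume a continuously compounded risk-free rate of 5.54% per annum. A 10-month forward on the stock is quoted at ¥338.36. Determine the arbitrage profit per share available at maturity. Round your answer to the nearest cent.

PV(dividends) I = 3.49·e^(−0.0554·1/12) + 6.25·e^(−0.0554·5/12) = 9.5813
Fair forward F* = (S − I)·e^(rT) = (337.59 − 9.5813)·e^0.046167 = 328.0087 × 1.047249 = 343.5068
Market ¥338.36 < fair 343.5068: forward underpriced → reverse cash-and-carry (short the stock, invest proceeds at r, pay the dividends, go long the forward).
Profit at T = |F_mkt − F*| = |338.36 − 343.5068| = ¥5.15 per share

¥5.15 per share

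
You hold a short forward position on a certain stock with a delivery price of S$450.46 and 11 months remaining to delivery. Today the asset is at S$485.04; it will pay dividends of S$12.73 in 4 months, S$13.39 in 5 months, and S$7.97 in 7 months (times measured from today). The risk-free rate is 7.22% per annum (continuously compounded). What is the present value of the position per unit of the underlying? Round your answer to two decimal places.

-S$30.37

PV(remaining dividends) I = 12.73·e^(−0.0722·4/12) + 13.39·e^(−0.0722·5/12) + 7.97·e^(−0.0722·7/12) = 33.0618
Current forward F = (S − I)·e^(rT) = (485.04 − 33.0618)·e^(0.0722·11/12) = 451.9782 × 1.068423 = 482.9039
Value (long) = (F − K)·e^(−rT) = (482.9039 − 450.46) × 0.935959 = 30.3662
Short position value = −(long value) = -S$30.37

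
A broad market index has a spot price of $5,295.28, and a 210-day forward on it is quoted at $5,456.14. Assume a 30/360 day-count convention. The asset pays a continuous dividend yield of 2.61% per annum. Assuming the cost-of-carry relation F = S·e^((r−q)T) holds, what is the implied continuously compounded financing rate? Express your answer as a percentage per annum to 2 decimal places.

From F = S·e^((r−q)T): (r − q) = ln(F/S)/T
ln(5456.14/5295.28) = ln(1.030378) = 0.029926
(r − q) = 0.029926 / (210/360) = 0.051302
r = ln(F/S)/T + q = 0.051302 + 0.0261 = 0.077402
r = 7.74%

7.74%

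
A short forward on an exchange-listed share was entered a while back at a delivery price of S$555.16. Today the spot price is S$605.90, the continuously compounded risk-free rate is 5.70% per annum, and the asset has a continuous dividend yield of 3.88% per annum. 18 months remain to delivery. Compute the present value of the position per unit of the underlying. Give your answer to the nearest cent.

-S$61.98

Current fair forward for the remaining 18 months: F = S·e^((r − q)·T), (r − q) = 0.0570 − 0.0388 = 0.0182
F = 605.90 · e^(0.0182 × 18/12) = 605.90 × 1.027676 = 622.6689
Value of long forward = (F − K)·e^(−rT) = (622.6689 − 555.16) · e^(−0.0570·18/12)
= 67.5089 × 0.918053 = 61.98
Short position value = −(long value) = -S$61.98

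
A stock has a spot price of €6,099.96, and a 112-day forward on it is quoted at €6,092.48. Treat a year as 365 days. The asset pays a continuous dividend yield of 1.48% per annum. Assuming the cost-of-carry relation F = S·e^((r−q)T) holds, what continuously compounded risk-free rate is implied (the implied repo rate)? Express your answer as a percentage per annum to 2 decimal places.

From F = S·e^((r−q)T): (r − q) = ln(F/S)/T
ln(6092.48/6099.96) = ln(0.998774) = -0.001227
(r − q) = -0.001227 / (112/365) = -0.003999
r = ln(F/S)/T + q = -0.003999 + 0.0148 = 0.010801
r = 1.08%

1.08%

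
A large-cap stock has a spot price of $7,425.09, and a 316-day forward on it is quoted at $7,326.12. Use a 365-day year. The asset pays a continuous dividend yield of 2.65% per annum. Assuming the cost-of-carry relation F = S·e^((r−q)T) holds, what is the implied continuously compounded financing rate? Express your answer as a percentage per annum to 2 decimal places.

From F = S·e^((r−q)T): (r − q) = ln(F/S)/T
ln(7326.12/7425.09) = ln(0.986671) = -0.013419
(r − q) = -0.013419 / (316/365) = -0.015500
r = ln(F/S)/T + q = -0.015500 + 0.0265 = 0.011000
r = 1.10%

1.10%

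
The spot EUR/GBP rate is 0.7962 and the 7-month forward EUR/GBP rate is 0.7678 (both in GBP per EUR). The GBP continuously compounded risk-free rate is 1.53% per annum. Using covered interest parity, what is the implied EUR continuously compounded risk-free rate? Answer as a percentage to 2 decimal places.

7.76%

F = S·e^((r_GBP − r_EUR)T) ⇒ r_EUR = r_GBP − ln(F/S)/T
ln(0.7678/0.7962) = -0.036321; /(7/12) = -0.062265
r_EUR = 0.0153 + 0.062265 = 0.077565
r_EUR = 7.76%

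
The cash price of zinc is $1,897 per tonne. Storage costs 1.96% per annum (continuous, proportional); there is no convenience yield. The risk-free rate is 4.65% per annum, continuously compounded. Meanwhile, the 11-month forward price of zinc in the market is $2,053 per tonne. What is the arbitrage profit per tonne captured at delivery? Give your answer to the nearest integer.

Fair forward: F* = S·e^(carry·T), with carry = (r + u) = 0.0465 + 0.0196 = 0.0661
F* = 1897 · e^(0.0661 × 11/12) = 1897 · e^0.060592 = 1897 × 1.062465 = $2015.4961
Market $2053 > fair $2015.4961: forward overpriced → cash-and-carry (buy spot, short the forward).
At maturity, profit = |F_mkt − F*| = |2053 − 2015.4961| = $38 per tonne

$38 per tonne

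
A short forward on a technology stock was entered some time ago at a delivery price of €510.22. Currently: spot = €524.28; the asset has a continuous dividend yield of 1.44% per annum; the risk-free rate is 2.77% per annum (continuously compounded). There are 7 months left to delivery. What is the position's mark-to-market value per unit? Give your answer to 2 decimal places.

Current fair forward for the remaining 7 months: F = S·e^((r − q)·T), (r − q) = 0.0277 − 0.0144 = 0.0133
F = 524.28 · e^(0.0133 × 7/12) = 524.28 × 1.007789 = 528.3636
Value of long forward = (F − K)·e^(−rT) = (528.3636 − 510.22) · e^(−0.0277·7/12)
= 18.1436 × 0.983972 = 17.85
Short position value = −(long value) = -€17.85

-€17.85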